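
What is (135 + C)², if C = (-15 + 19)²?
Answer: 22801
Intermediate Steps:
C = 16 (C = 4² = 16)
(135 + C)² = (135 + 16)² = 151² = 22801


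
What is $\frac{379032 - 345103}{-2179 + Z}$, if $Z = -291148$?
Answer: $- \frac{33929}{293327} \approx -0.11567$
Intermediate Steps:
$\frac{379032 - 345103}{-2179 + Z} = \frac{379032 - 345103}{-2179 - 291148} = \frac{33929}{-293327} = 33929 \left(- \frac{1}{293327}\right) = - \frac{33929}{293327}$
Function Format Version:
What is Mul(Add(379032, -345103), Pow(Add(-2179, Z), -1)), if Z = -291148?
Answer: Rational(-33929, 293327) ≈ -0.11567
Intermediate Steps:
Mul(Add(379032, -345103), Pow(Add(-2179, Z), -1)) = Mul(Add(379032, -345103), Pow(Add(-2179, -291148), -1)) = Mul(33929, Pow(-293327, -1)) = Mul(33929, Rational(-1, 293327)) = Rational(-33929, 293327)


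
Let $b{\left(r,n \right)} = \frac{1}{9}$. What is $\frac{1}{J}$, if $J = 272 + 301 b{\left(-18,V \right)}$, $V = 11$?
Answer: $\frac{9}{2749} \approx 0.0032739$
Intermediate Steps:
$b{\left(r,n \right)} = \frac{1}{9}$
$J = \frac{2749}{9}$ ($J = 272 + 301 \cdot \frac{1}{9} = 272 + \frac{301}{9} = \frac{2749}{9} \approx 305.44$)
$\frac{1}{J} = \frac{1}{\frac{2749}{9}} = \frac{9}{2749}$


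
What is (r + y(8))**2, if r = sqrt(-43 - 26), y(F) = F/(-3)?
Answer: (8 - 3*I*sqrt(69))**2/9 ≈ -61.889 - 44.302*I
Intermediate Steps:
y(F) = -F/3 (y(F) = F*(-1/3) = -F/3)
r = I*sqrt(69) (r = sqrt(-69) = I*sqrt(69) ≈ 8.3066*I)
(r + y(8))**2 = (I*sqrt(69) - 1/3*8)**2 = (I*sqrt(69) - 8/3)**2 = (-8/3 + I*sqrt(69))**2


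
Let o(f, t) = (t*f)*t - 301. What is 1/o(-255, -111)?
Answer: -1/3142156 ≈ -3.1825e-7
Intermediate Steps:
o(f, t) = -301 + f*t² (o(f, t) = (f*t)*t - 301 = f*t² - 301 = -301 + f*t²)
1/o(-255, -111) = 1/(-301 - 255*(-111)²) = 1/(-301 - 255*12321) = 1/(-301 - 3141855) = 1/(-3142156) = -1/3142156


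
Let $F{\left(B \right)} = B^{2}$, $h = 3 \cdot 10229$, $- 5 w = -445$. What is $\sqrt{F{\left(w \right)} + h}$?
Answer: $4 \sqrt{2413} \approx 196.49$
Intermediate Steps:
$w = 89$ ($w = \left(- \frac{1}{5}\right) \left(-445\right) = 89$)
$h = 30687$
$\sqrt{F{\left(w \right)} + h} = \sqrt{89^{2} + 30687} = \sqrt{7921 + 30687} = \sqrt{38608} = 4 \sqrt{2413}$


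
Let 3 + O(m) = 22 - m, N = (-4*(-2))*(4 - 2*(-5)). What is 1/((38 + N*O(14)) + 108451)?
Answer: 1/109049 ≈ 9.1702e-6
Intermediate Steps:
N = 112 (N = 8*(4 + 10) = 8*14 = 112)
O(m) = 19 - m (O(m) = -3 + (22 - m) = 19 - m)
1/((38 + N*O(14)) + 108451) = 1/((38 + 112*(19 - 1*14)) + 108451) = 1/((38 + 112*(19 - 14)) + 108451) = 1/((38 + 112*5) + 108451) = 1/((38 + 560) + 108451) = 1/(598 + 108451) = 1/109049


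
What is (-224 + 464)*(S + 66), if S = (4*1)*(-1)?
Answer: 14880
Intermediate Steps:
S = -4 (S = 4*(-1) = -4)
(-224 + 464)*(S + 66) = (-224 + 464)*(-4 + 66) = 240*62 = 14880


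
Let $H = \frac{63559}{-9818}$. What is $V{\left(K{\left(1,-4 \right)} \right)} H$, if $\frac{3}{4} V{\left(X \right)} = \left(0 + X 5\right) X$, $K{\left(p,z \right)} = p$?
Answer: $- \frac{635590}{14727} \approx -43.158$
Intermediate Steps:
$H = - \frac{63559}{9818}$ ($H = 63559 \left(- \frac{1}{9818}\right) = - \frac{63559}{9818} \approx -6.4737$)
$V{\left(X \right)} = \frac{20 X^{2}}{3}$ ($V{\left(X \right)} = \frac{4 \left(0 + X 5\right) X}{3} = \frac{4 \left(0 + 5 X\right) X}{3} = \frac{4 \cdot 5 X X}{3} = \frac{4 \cdot 5 X^{2}}{3} = \frac{20 X^{2}}{3}$)
$V{\left(K{\left(1,-4 \right)} \right)} H = \frac{20 \cdot 1^{2}}{3} \left(- \frac{63559}{9818}\right) = \frac{20}{3} \cdot 1 \left(- \frac{63559}{9818}\right) = \frac{20}{3} \left(- \frac{63559}{9818}\right) = - \frac{635590}{14727}$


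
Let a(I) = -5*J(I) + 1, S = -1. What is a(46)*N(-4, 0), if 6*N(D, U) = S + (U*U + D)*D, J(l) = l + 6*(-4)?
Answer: -545/2 ≈ -272.50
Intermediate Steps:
J(l) = -24 + l (J(l) = l - 24 = -24 + l)
N(D, U) = -1/6 + D*(D + U**2)/6 (N(D, U) = (-1 + (U*U + D)*D)/6 = (-1 + (U**2 + D)*D)/6 = (-1 + (D + U**2)*D)/6 = (-1 + D*(D + U**2))/6 = -1/6 + D*(D + U**2)/6)
a(I) = 121 - 5*I (a(I) = -5*(-24 + I) + 1 = (120 - 5*I) + 1 = 121 - 5*I)
a(46)*N(-4, 0) = (121 - 5*46)*(-1/6 + (1/6)*(-4)**2 + (1/6)*(-4)*0**2) = (121 - 230)*(-1/6 + (1/6)*16 + (1/6)*(-4)*0) = -109*(-1/6 + 8/3 + 0) = -109*5/2 = -545/2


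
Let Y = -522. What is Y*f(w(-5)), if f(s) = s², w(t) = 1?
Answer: -522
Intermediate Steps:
Y*f(w(-5)) = -522*1² = -522*1 = -522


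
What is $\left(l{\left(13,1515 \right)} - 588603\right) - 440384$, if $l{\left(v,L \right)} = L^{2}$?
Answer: $1266238$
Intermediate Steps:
$\left(l{\left(13,1515 \right)} - 588603\right) - 440384 = \left(1515^{2} - 588603\right) - 440384 = \left(2295225 - 588603\right) - 440384 = 1706622 - 440384 = 1266238$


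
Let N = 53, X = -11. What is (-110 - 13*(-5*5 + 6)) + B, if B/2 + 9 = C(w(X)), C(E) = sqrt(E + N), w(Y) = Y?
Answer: 119 + 2*sqrt(42) ≈ 131.96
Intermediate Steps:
C(E) = sqrt(53 + E) (C(E) = sqrt(E + 53) = sqrt(53 + E))
B = -18 + 2*sqrt(42) (B = -18 + 2*sqrt(53 - 11) = -18 + 2*sqrt(42) ≈ -5.0385)
(-110 - 13*(-5*5 + 6)) + B = (-110 - 13*(-5*5 + 6)) + (-18 + 2*sqrt(42)) = (-110 - 13*(-25 + 6)) + (-18 + 2*sqrt(42)) = (-110 - 13*(-19)) + (-18 + 2*sqrt(42)) = (-110 + 247) + (-18 + 2*sqrt(42)) = 137 + (-18 + 2*sqrt(42)) = 119 + 2*sqrt(42)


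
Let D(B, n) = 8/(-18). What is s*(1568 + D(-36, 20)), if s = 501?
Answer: 2356036/3 ≈ 7.8535e+5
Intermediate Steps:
D(B, n) = -4/9 (D(B, n) = 8*(-1/18) = -4/9)
s*(1568 + D(-36, 20)) = 501*(1568 - 4/9) = 501*(14108/9) = 2356036/3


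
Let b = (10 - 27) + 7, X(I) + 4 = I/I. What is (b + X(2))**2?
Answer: 169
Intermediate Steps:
X(I) = -3 (X(I) = -4 + I/I = -4 + 1 = -3)
b = -10 (b = -17 + 7 = -10)
(b + X(2))**2 = (-10 - 3)**2 = (-13)**2 = 169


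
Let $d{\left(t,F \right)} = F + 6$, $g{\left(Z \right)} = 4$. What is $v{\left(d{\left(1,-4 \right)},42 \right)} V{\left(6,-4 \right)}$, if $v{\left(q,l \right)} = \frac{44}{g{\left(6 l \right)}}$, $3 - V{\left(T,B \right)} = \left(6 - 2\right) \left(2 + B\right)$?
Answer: $121$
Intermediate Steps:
$d{\left(t,F \right)} = 6 + F$
$V{\left(T,B \right)} = -5 - 4 B$ ($V{\left(T,B \right)} = 3 - \left(6 - 2\right) \left(2 + B\right) = 3 - 4 \left(2 + B\right) = 3 - \left(8 + 4 B\right) = -5 - 4 B$)
$v{\left(q,l \right)} = 11$ ($v{\left(q,l \right)} = \frac{44}{4} = 44 \cdot \frac{1}{4} = 11$)
$v{\left(d{\left(1,-4 \right)},42 \right)} V{\left(6,-4 \right)} = 11 \left(-5 - -16\right) = 11 \left(-5 + 16\right) = 11 \cdot 11 = 121$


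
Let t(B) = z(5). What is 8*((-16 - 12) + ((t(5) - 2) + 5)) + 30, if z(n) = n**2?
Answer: 30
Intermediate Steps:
t(B) = 25 (t(B) = 5**2 = 25)
8*((-16 - 12) + ((t(5) - 2) + 5)) + 30 = 8*((-16 - 12) + ((25 - 2) + 5)) + 30 = 8*(-28 + (23 + 5)) + 30 = 8*(-28 + 28) + 30 = 8*0 + 30 = 0 + 30 = 30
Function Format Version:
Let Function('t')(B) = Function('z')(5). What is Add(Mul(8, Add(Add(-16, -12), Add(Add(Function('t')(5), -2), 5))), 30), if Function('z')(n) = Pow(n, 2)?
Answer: 30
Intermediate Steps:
Function('t')(B) = 25 (Function('t')(B) = Pow(5, 2) = 25)
Add(Mul(8, Add(Add(-16, -12), Add(Add(Function('t')(5), -2), 5))), 30) = Add(Mul(8, Add(Add(-16, -12), Add(Add(25, -2), 5))), 30) = Add(Mul(8, Add(-28, Add(23, 5))), 30) = Add(Mul(8, Add(-28, 28)), 30) = Add(Mul(8, 0), 30) = Add(0, 30) = 30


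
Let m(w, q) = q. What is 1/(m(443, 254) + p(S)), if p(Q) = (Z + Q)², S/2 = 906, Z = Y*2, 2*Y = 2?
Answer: 1/3290850 ≈ 3.0387e-7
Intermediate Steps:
Y = 1 (Y = (½)*2 = 1)
Z = 2 (Z = 1*2 = 2)
S = 1812 (S = 2*906 = 1812)
p(Q) = (2 + Q)²
1/(m(443, 254) + p(S)) = 1/(254 + (2 + 1812)²) = 1/(254 + 1814²) = 1/(254 + 3290596) = 1/3290850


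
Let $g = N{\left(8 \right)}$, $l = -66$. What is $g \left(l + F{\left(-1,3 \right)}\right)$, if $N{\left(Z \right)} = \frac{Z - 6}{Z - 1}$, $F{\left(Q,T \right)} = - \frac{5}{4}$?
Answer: $- \frac{269}{14} \approx -19.214$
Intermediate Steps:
$F{\left(Q,T \right)} = - \frac{5}{4}$ ($F{\left(Q,T \right)} = \left(-5\right) \frac{1}{4} = - \frac{5}{4}$)
$N{\left(Z \right)} = \frac{-6 + Z}{-1 + Z}$
$g = \frac{2}{7}$ ($g = \frac{-6 + 8}{-1 + 8} = \frac{1}{7} \cdot 2 = \frac{2}{7} \approx 0.28571$)
$g \left(l + F{\left(-1,3 \right)}\right) = \frac{2 \left(-66 - \frac{5}{4}\right)}{7} = \frac{2}{7} \left(- \frac{269}{4}\right) = - \frac{269}{14}$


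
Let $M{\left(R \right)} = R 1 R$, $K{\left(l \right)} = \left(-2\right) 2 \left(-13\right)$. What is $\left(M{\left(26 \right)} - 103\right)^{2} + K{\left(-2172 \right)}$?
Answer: $328381$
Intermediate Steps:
$K{\left(l \right)} = 52$ ($K{\left(l \right)} = \left(-4\right) \left(-13\right) = 52$)
$M{\left(R \right)} = R^{2}$ ($M{\left(R \right)} = R R = R^{2}$)
$\left(M{\left(26 \right)} - 103\right)^{2} + K{\left(-2172 \right)} = \left(26^{2} - 103\right)^{2} + 52 = \left(676 - 103\right)^{2} + 52 = 573^{2} + 52 = 328329 + 52 = 328381$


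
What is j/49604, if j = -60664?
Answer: -15166/12401 ≈ -1.2230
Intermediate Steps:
j/49604 = -60664/49604 = -60664*1/49604 = -15166/12401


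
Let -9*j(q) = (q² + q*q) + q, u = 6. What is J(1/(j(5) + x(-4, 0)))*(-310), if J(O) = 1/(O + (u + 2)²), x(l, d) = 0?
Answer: -17050/3511 ≈ -4.8562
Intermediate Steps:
j(q) = -2*q²/9 - q/9 (j(q) = -((q² + q*q) + q)/9 = -((q² + q²) + q)/9 = -(2*q² + q)/9 = -(q + 2*q²)/9 = -2*q²/9 - q/9)
J(O) = 1/(64 + O) (J(O) = 1/(O + (6 + 2)²) = 1/(O + 8²) = 1/(O + 64) = 1/(64 + O))
J(1/(j(5) + x(-4, 0)))*(-310) = -310/(64 + 1/(-⅑*5*(1 + 2*5) + 0)) = -310/(64 + 1/(-⅑*5*(1 + 10) + 0)) = -310/(64 + 1/(-⅑*5*11 + 0)) = -310/(64 + 1/(-55/9 + 0)) = -310/(64 + 1/(-55/9)) = -310/(64 - 9/55) = -310/(3511/55) = (55/3511)*(-310) = -17050/3511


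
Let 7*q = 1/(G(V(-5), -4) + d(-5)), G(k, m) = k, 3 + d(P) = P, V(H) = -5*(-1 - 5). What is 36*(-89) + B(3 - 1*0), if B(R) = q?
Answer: -493415/154 ≈ -3204.0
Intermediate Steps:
V(H) = 30 (V(H) = -5*(-6) = 30)
d(P) = -3 + P
q = 1/154 (q = 1/(7*(30 + (-3 - 5))) = 1/(7*(30 - 8)) = (⅐)/22 = (⅐)*(1/22) = 1/154 ≈ 0.0064935)
B(R) = 1/154
36*(-89) + B(3 - 1*0) = 36*(-89) + 1/154 = -3204 + 1/154 = -493415/154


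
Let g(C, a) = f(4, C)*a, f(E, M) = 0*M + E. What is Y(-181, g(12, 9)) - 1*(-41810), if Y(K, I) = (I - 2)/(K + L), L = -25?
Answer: 4306413/103 ≈ 41810.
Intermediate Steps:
f(E, M) = E (f(E, M) = 0 + E = E)
g(C, a) = 4*a
Y(K, I) = (-2 + I)/(-25 + K) (Y(K, I) = (I - 2)/(K - 25) = (-2 + I)/(-25 + K))
Y(-181, g(12, 9)) - 1*(-41810) = (-2 + 4*9)/(-25 - 181) - 1*(-41810) = (-2 + 36)/(-206) + 41810 = -1/206*34 + 41810 = -17/103 + 41810 = 4306413/103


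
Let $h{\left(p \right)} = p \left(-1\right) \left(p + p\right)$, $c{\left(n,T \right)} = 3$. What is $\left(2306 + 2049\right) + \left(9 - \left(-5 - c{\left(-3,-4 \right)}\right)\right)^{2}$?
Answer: $4644$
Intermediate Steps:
$h{\left(p \right)} = - 2 p^{2}$ ($h{\left(p \right)} = - p 2 p = - 2 p^{2}$)
$\left(2306 + 2049\right) + \left(9 - \left(-5 - c{\left(-3,-4 \right)}\right)\right)^{2} = \left(2306 + 2049\right) + \left(9 + \left(\left(\left(3 + 0 \left(- 2 \cdot 3^{2}\right)\right) + 7\right) - 2\right)\right)^{2} = 4355 + \left(9 + \left(\left(\left(3 + 0 \left(\left(-2\right) 9\right)\right) + 7\right) - 2\right)\right)^{2} = 4355 + \left(9 + \left(\left(\left(3 + 0 \left(-18\right)\right) + 7\right) - 2\right)\right)^{2} = 4355 + \left(9 + \left(\left(\left(3 + 0\right) + 7\right) - 2\right)\right)^{2} = 4355 + \left(9 + \left(\left(3 + 7\right) - 2\right)\right)^{2} = 4355 + \left(9 + \left(10 - 2\right)\right)^{2} = 4355 + \left(9 + 8\right)^{2} = 4355 + 17^{2} = 4355 + 289 = 4644$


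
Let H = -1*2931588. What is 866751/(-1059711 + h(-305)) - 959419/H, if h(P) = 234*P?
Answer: -485258742883/1105287828876 ≈ -0.43903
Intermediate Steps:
H = -2931588
866751/(-1059711 + h(-305)) - 959419/H = 866751/(-1059711 + 234*(-305)) - 959419/(-2931588) = 866751/(-1059711 - 71370) - 959419*(-1/2931588) = 866751/(-1131081) + 959419/2931588 = 866751*(-1/1131081) + 959419/2931588 = -288917/377027 + 959419/2931588 = -485258742883/1105287828876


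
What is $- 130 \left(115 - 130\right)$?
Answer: $1950$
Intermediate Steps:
$- 130 \left(115 - 130\right) = \left(-130\right) \left(-15\right) = 1950$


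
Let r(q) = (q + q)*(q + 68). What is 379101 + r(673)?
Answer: 1376487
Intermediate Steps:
r(q) = 2*q*(68 + q) (r(q) = (2*q)*(68 + q) = 2*q*(68 + q))
379101 + r(673) = 379101 + 2*673*(68 + 673) = 379101 + 2*673*741 = 379101 + 997386 = 1376487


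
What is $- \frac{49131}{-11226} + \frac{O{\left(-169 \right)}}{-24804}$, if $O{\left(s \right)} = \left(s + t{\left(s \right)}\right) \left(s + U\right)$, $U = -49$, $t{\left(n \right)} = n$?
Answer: $\frac{2509415}{1784934} \approx 1.4059$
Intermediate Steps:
$O{\left(s \right)} = 2 s \left(-49 + s\right)$ ($O{\left(s \right)} = \left(s + s\right) \left(s - 49\right) = 2 s \left(-49 + s\right)$)
$- \frac{49131}{-11226} + \frac{O{\left(-169 \right)}}{-24804} = - \frac{49131}{-11226} + \frac{2 \left(-169\right) \left(-49 - 169\right)}{-24804} = \left(-49131\right) \left(- \frac{1}{11226}\right) + 2 \left(-169\right) \left(-218\right) \left(- \frac{1}{24804}\right) = \frac{16377}{3742} + 73684 \left(- \frac{1}{24804}\right) = \frac{16377}{3742} - \frac{1417}{477} = \frac{2509415}{1784934}$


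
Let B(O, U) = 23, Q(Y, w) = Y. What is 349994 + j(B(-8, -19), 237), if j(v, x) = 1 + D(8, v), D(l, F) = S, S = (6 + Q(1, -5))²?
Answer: 350044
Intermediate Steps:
S = 49 (S = (6 + 1)² = 7² = 49)
D(l, F) = 49
j(v, x) = 50 (j(v, x) = 1 + 49 = 50)
349994 + j(B(-8, -19), 237) = 349994 + 50 = 350044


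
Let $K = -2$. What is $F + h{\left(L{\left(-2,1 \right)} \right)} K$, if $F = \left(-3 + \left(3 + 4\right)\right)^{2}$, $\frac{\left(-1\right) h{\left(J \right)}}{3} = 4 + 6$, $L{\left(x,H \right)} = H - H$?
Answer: $76$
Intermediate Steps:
$L{\left(x,H \right)} = 0$
$h{\left(J \right)} = -30$ ($h{\left(J \right)} = - 3 \left(4 + 6\right) = \left(-3\right) 10 = -30$)
$F = 16$ ($F = \left(-3 + 7\right)^{2} = 4^{2} = 16$)
$F + h{\left(L{\left(-2,1 \right)} \right)} K = 16 - -60 = 16 + 60 = 76$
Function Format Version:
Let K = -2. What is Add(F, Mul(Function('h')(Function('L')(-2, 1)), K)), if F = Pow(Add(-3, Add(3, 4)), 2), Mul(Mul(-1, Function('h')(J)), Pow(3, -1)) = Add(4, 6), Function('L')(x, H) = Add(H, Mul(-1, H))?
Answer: 76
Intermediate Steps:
Function('L')(x, H) = 0
Function('h')(J) = -30 (Function('h')(J) = Mul(-3, Add(4, 6)) = Mul(-3, 10) = -30)
F = 16 (F = Pow(Add(-3, 7), 2) = Pow(4, 2) = 16)
Add(F, Mul(Function('h')(Function('L')(-2, 1)), K)) = Add(16, Mul(-30, -2)) = Add(16, 60) = 76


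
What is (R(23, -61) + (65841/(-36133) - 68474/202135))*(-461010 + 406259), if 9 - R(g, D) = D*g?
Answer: -563776714981367133/7303743955 ≈ -7.7190e+7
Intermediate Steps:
R(g, D) = 9 - D*g
(R(23, -61) + (65841/(-36133) - 68474/202135))*(-461010 + 406259) = ((9 - 1*(-61)*23) + (65841/(-36133) - 68474/202135))*(-461010 + 406259) = ((9 + 1403) + (65841*(-1/36133) - 68474*1/202135))*(-54751) = (1412 + (-65841/36133 - 68474/202135))*(-54751) = (1412 - 15782941577/7303743955)*(-54751) = (10297103522883/7303743955)*(-54751) = -563776714981367133/7303743955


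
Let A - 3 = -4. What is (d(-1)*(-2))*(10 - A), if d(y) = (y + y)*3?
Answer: 132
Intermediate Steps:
A = -1 (A = 3 - 4 = -1)
d(y) = 6*y (d(y) = (2*y)*3 = 6*y)
(d(-1)*(-2))*(10 - A) = ((6*(-1))*(-2))*(10 - 1*(-1)) = (-6*(-2))*(10 + 1) = 12*11 = 132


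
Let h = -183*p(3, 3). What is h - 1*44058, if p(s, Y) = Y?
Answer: -44607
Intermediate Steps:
h = -549 (h = -183*3 = -549)
h - 1*44058 = -549 - 1*44058 = -549 - 44058 = -44607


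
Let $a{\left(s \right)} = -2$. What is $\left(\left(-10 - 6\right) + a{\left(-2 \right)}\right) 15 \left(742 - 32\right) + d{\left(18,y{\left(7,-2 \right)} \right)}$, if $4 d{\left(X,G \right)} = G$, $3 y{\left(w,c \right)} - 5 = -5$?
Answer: $-191700$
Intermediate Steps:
$y{\left(w,c \right)} = 0$ ($y{\left(w,c \right)} = \frac{5}{3} + \frac{1}{3} \left(-5\right) = \frac{5}{3} - \frac{5}{3} = 0$)
$d{\left(X,G \right)} = \frac{G}{4}$
$\left(\left(-10 - 6\right) + a{\left(-2 \right)}\right) 15 \left(742 - 32\right) + d{\left(18,y{\left(7,-2 \right)} \right)} = \left(\left(-10 - 6\right) - 2\right) 15 \left(742 - 32\right) + \frac{1}{4} \cdot 0 = \left(-16 - 2\right) 15 \left(742 - 32\right) + 0 = \left(-18\right) 15 \cdot 710 + 0 = \left(-270\right) 710 + 0 = -191700 + 0 = -191700$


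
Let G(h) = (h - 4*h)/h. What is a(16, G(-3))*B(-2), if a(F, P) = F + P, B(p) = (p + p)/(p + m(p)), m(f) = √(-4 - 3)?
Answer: 104/11 + 52*I*√7/11 ≈ 9.4545 + 12.507*I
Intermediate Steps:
G(h) = -3 (G(h) = (-3*h)/h = -3)
m(f) = I*√7 (m(f) = √(-7) = I*√7)
B(p) = 2*p/(p + I*√7) (B(p) = (p + p)/(p + I*√7) = (2*p)/(p + I*√7) = 2*p/(p + I*√7))
a(16, G(-3))*B(-2) = (16 - 3)*(2*(-2)/(-2 + I*√7)) = 13*(-4/(-2 + I*√7)) = -52/(-2 + I*√7)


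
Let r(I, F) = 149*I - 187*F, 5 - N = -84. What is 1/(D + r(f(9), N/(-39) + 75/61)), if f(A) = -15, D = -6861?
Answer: -2379/21171136 ≈ -0.00011237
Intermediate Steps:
N = 89 (N = 5 - 1*(-84) = 5 + 84 = 89)
r(I, F) = -187*F + 149*I
1/(D + r(f(9), N/(-39) + 75/61)) = 1/(-6861 + (-187*(89/(-39) + 75/61) + 149*(-15))) = 1/(-6861 + (-187*(89*(-1/39) + 75*(1/61)) - 2235)) = 1/(-6861 + (-187*(-89/39 + 75/61) - 2235)) = 1/(-6861 + (-187*(-2504/2379) - 2235)) = 1/(-6861 + (468248/2379 - 2235)) = 1/(-6861 - 4848817/2379) = 1/(-21171136/2379) = -2379/21171136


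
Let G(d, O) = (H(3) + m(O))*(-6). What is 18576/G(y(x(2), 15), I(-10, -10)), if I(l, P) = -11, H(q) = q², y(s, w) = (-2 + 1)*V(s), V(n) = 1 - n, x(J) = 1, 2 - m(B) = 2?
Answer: -344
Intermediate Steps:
m(B) = 0 (m(B) = 2 - 1*2 = 2 - 2 = 0)
y(s, w) = -1 + s (y(s, w) = (-2 + 1)*(1 - s) = -(1 - s) = -1 + s)
G(d, O) = -54 (G(d, O) = (3² + 0)*(-6) = (9 + 0)*(-6) = 9*(-6) = -54)
18576/G(y(x(2), 15), I(-10, -10)) = 18576/(-54) = 18576*(-1/54) = -344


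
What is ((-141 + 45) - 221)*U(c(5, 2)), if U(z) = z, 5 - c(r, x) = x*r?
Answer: 1585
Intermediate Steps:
c(r, x) = 5 - r*x (c(r, x) = 5 - x*r = 5 - r*x)
((-141 + 45) - 221)*U(c(5, 2)) = ((-141 + 45) - 221)*(5 - 1*5*2) = (-96 - 221)*(5 - 10) = -317*(-5) = 1585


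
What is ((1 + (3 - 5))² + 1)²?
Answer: 4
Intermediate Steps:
((1 + (3 - 5))² + 1)² = ((1 - 2)² + 1)² = ((-1)² + 1)² = (1 + 1)² = 2² = 4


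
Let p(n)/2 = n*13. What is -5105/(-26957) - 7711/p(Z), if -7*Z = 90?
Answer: 1467003689/63079380 ≈ 23.256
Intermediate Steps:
Z = -90/7 (Z = -⅐*90 = -90/7 ≈ -12.857)
p(n) = 26*n (p(n) = 2*(n*13) = 2*(13*n) = 26*n)
-5105/(-26957) - 7711/p(Z) = -5105/(-26957) - 7711/(26*(-90/7)) = -5105*(-1/26957) - 7711/(-2340/7) = 5105/26957 - 7711*(-7/2340) = 5105/26957 + 53977/2340 = 1467003689/63079380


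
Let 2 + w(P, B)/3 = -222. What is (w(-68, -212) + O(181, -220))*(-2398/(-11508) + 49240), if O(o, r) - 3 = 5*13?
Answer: -85565104018/2877 ≈ -2.9741e+7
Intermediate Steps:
O(o, r) = 68 (O(o, r) = 3 + 5*13 = 3 + 65 = 68)
w(P, B) = -672 (w(P, B) = -6 + 3*(-222) = -6 - 666 = -672)
(w(-68, -212) + O(181, -220))*(-2398/(-11508) + 49240) = (-672 + 68)*(-2398/(-11508) + 49240) = -604*(-2398*(-1/11508) + 49240) = -604*(1199/5754 + 49240) = -604*283328159/5754 = -85565104018/2877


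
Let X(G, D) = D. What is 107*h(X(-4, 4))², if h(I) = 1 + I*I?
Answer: 30923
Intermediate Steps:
h(I) = 1 + I²
107*h(X(-4, 4))² = 107*(1 + 4²)² = 107*(1 + 16)² = 107*17² = 107*289 = 30923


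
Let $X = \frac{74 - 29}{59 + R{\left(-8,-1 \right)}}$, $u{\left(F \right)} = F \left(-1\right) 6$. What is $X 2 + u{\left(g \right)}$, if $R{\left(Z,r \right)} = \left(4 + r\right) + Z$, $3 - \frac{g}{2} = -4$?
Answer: $- \frac{247}{3} \approx -82.333$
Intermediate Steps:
$g = 14$ ($g = 6 - -8 = 6 + 8 = 14$)
$R{\left(Z,r \right)} = 4 + Z + r$
$u{\left(F \right)} = - 6 F$ ($u{\left(F \right)} = - F 6 = - 6 F$)
$X = \frac{5}{6}$ ($X = \frac{74 - 29}{59 - 5} = \frac{45}{59 - 5} = \frac{45}{54} = 45 \cdot \frac{1}{54} = \frac{5}{6} \approx 0.83333$)
$X 2 + u{\left(g \right)} = \frac{5}{6} \cdot 2 - 84 = \frac{5}{3} - 84 = - \frac{247}{3}$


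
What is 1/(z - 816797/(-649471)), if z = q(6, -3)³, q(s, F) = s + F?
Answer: 649471/18352514 ≈ 0.035389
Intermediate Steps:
q(s, F) = F + s
z = 27 (z = (-3 + 6)³ = 3³ = 27)
1/(z - 816797/(-649471)) = 1/(27 - 816797/(-649471)) = 1/(27 - 816797*(-1/649471)) = 1/(27 + 816797/649471) = 1/(18352514/649471) = 649471/18352514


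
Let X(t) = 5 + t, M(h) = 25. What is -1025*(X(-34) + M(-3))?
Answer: 4100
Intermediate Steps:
-1025*(X(-34) + M(-3)) = -1025*((5 - 34) + 25) = -1025*(-29 + 25) = -1025*(-4) = 4100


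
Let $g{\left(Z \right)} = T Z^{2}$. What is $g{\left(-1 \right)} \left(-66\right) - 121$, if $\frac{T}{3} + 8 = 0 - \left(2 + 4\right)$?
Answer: $2651$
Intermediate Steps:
$T = -42$ ($T = -24 + 3 \left(0 - \left(2 + 4\right)\right) = -24 + 3 \left(0 - 6\right) = -24 + 3 \left(-6\right) = -24 - 18 = -42$)
$g{\left(Z \right)} = - 42 Z^{2}$
$g{\left(-1 \right)} \left(-66\right) - 121 = - 42 \left(-1\right)^{2} \left(-66\right) - 121 = \left(-42\right) 1 \left(-66\right) - 121 = \left(-42\right) \left(-66\right) - 121 = 2772 - 121 = 2651$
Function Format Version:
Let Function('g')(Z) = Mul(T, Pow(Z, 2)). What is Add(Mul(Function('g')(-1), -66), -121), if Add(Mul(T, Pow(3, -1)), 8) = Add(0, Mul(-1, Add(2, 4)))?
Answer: 2651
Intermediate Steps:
T = -42 (T = Add(-24, Mul(3, Add(0, Mul(-1, Add(2, 4))))) = Add(-24, Mul(3, Add(0, Mul(-1, 6)))) = Add(-24, Mul(3, Add(0, -6))) = Add(-24, Mul(3, -6)) = Add(-24, -18) = -42)
Function('g')(Z) = Mul(-42, Pow(Z, 2))
Add(Mul(Function('g')(-1), -66), -121) = Add(Mul(Mul(-42, Pow(-1, 2)), -66), -121) = Add(Mul(Mul(-42, 1), -66), -121) = Add(Mul(-42, -66), -121) = Add(2772, -121) = 2651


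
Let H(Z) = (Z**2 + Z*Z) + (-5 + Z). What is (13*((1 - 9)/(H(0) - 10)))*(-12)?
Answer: -416/5 ≈ -83.200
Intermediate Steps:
H(Z) = -5 + Z + 2*Z**2 (H(Z) = (Z**2 + Z**2) + (-5 + Z) = 2*Z**2 + (-5 + Z) = -5 + Z + 2*Z**2)
(13*((1 - 9)/(H(0) - 10)))*(-12) = (13*((1 - 9)/((-5 + 0 + 2*0**2) - 10)))*(-12) = (13*(-8/((-5 + 0 + 2*0) - 10)))*(-12) = (13*(-8/((-5 + 0 + 0) - 10)))*(-12) = (13*(-8/(-5 - 10)))*(-12) = (13*(-8/(-15)))*(-12) = (13*(-8*(-1/15)))*(-12) = (13*(8/15))*(-12) = (104/15)*(-12) = -416/5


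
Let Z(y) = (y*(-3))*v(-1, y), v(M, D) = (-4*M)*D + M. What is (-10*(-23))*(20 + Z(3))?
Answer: -18170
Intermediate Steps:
v(M, D) = M - 4*D*M (v(M, D) = -4*D*M + M = M - 4*D*M)
Z(y) = -3*y*(-1 + 4*y) (Z(y) = (y*(-3))*(-(1 - 4*y)) = (-3*y)*(-1 + 4*y) = -3*y*(-1 + 4*y))
(-10*(-23))*(20 + Z(3)) = (-10*(-23))*(20 + 3*3*(1 - 4*3)) = 230*(20 + 3*3*(1 - 12)) = 230*(20 + 3*3*(-11)) = 230*(20 - 99) = 230*(-79) = -18170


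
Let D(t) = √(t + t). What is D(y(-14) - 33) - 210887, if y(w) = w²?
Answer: -210887 + √326 ≈ -2.1087e+5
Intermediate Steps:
D(t) = √2*√t (D(t) = √(2*t) = √2*√t)
D(y(-14) - 33) - 210887 = √2*√((-14)² - 33) - 210887 = √2*√(196 - 33) - 210887 = √2*√163 - 210887 = √326 - 210887 = -210887 + √326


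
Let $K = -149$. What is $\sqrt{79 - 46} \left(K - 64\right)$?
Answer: $- 213 \sqrt{33} \approx -1223.6$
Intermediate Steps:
$\sqrt{79 - 46} \left(K - 64\right) = \sqrt{79 - 46} \left(-149 - 64\right) = \sqrt{33} \left(-213\right) = - 213 \sqrt{33}$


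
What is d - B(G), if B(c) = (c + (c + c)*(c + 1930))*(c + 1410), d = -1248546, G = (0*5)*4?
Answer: -1248546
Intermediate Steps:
G = 0 (G = 0*4 = 0)
B(c) = (1410 + c)*(c + 2*c*(1930 + c)) (B(c) = (c + (2*c)*(1930 + c))*(1410 + c) = (c + 2*c*(1930 + c))*(1410 + c) = (1410 + c)*(c + 2*c*(1930 + c)))
d - B(G) = -1248546 - 0*(5444010 + 2*0² + 6681*0) = -1248546 - 0*(5444010 + 2*0 + 0) = -1248546 - 0*(5444010 + 0 + 0) = -1248546 - 0*5444010 = -1248546 - 1*0 = -1248546 + 0 = -1248546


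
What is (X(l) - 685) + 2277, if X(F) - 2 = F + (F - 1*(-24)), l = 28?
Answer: 1674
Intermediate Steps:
X(F) = 26 + 2*F (X(F) = 2 + (F + (F - 1*(-24))) = 2 + (F + (F + 24)) = 2 + (F + (24 + F)) = 2 + (24 + 2*F) = 26 + 2*F)
(X(l) - 685) + 2277 = ((26 + 2*28) - 685) + 2277 = ((26 + 56) - 685) + 2277 = (82 - 685) + 2277 = -603 + 2277 = 1674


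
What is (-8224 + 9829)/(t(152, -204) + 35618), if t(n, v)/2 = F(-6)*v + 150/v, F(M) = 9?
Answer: 9095/181019 ≈ 0.050243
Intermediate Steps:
t(n, v) = 18*v + 300/v (t(n, v) = 2*(9*v + 150/v) = 18*v + 300/v)
(-8224 + 9829)/(t(152, -204) + 35618) = (-8224 + 9829)/((18*(-204) + 300/(-204)) + 35618) = 1605/((-3672 + 300*(-1/204)) + 35618) = 1605/((-3672 - 25/17) + 35618) = 1605/(-62449/17 + 35618) = 1605/(543057/17) = 1605*(17/543057) = 9095/181019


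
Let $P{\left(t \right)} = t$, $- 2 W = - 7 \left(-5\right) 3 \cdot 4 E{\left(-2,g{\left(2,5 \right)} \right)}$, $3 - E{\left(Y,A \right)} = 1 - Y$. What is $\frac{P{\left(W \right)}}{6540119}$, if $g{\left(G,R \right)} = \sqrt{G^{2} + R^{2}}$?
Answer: $0$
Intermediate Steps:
$E{\left(Y,A \right)} = 2 + Y$ ($E{\left(Y,A \right)} = 3 - \left(1 - Y\right) = 3 + \left(-1 + Y\right) = 2 + Y$)
$W = 0$ ($W = - \frac{- 7 \left(-5\right) 3 \cdot 4 \left(2 - 2\right)}{2} = - \frac{- 7 \left(\left(-15\right) 4\right) 0}{2} = - \frac{\left(-7\right) \left(-60\right) 0}{2} = - \frac{420 \cdot 0}{2} = \left(- \frac{1}{2}\right) 0 = 0$)
$\frac{P{\left(W \right)}}{6540119} = \frac{0}{6540119} = 0 \cdot \frac{1}{6540119} = 0$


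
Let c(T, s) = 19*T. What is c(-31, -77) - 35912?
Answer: -36501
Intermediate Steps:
c(-31, -77) - 35912 = 19*(-31) - 35912 = -589 - 35912 = -36501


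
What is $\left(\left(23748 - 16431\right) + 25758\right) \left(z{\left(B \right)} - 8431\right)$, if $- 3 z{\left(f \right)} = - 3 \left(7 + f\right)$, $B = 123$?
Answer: $-274555575$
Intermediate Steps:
$z{\left(f \right)} = 7 + f$ ($z{\left(f \right)} = - \frac{\left(-3\right) \left(7 + f\right)}{3} = - \frac{-21 - 3 f}{3} = 7 + f$)
$\left(\left(23748 - 16431\right) + 25758\right) \left(z{\left(B \right)} - 8431\right) = \left(\left(23748 - 16431\right) + 25758\right) \left(\left(7 + 123\right) - 8431\right) = \left(\left(23748 - 16431\right) + 25758\right) \left(130 - 8431\right) = \left(7317 + 25758\right) \left(-8301\right) = 33075 \left(-8301\right) = -274555575$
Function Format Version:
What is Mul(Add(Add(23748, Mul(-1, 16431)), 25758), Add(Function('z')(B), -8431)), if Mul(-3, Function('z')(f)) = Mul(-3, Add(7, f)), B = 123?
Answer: -274555575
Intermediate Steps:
Function('z')(f) = Add(7, f) (Function('z')(f) = Mul(Rational(-1, 3), Mul(-3, Add(7, f))) = Mul(Rational(-1, 3), Add(-21, Mul(-3, f))) = Add(7, f))
Mul(Add(Add(23748, Mul(-1, 16431)), 25758), Add(Function('z')(B), -8431)) = Mul(Add(Add(23748, Mul(-1, 16431)), 25758), Add(Add(7, 123), -8431)) = Mul(Add(Add(23748, -16431), 25758), Add(130, -8431)) = Mul(Add(7317, 25758), -8301) = Mul(33075, -8301) = -274555575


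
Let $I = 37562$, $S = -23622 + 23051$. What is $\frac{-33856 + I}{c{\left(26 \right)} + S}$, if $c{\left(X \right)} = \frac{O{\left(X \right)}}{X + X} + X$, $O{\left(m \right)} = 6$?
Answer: $- \frac{96356}{14167} \approx -6.8014$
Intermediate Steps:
$S = -571$
$c{\left(X \right)} = X + \frac{3}{X}$ ($c{\left(X \right)} = \frac{6}{X + X} + X = \frac{6}{2 X} + X = 6 \frac{1}{2 X} + X = \frac{3}{X} + X = X + \frac{3}{X}$)
$\frac{-33856 + I}{c{\left(26 \right)} + S} = \frac{-33856 + 37562}{\left(26 + \frac{3}{26}\right) - 571} = \frac{3706}{\left(26 + 3 \cdot \frac{1}{26}\right) - 571} = \frac{3706}{\left(26 + \frac{3}{26}\right) - 571} = \frac{3706}{\frac{679}{26} - 571} = \frac{3706}{- \frac{14167}{26}} = 3706 \left(- \frac{26}{14167}\right) = - \frac{96356}{14167}$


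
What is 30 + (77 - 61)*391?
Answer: 6286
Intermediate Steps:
30 + (77 - 61)*391 = 30 + 16*391 = 30 + 6256 = 6286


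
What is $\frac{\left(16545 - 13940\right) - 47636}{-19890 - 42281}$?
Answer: $\frac{45031}{62171} \approx 0.72431$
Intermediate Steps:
$\frac{\left(16545 - 13940\right) - 47636}{-19890 - 42281} = \frac{\left(16545 - 13940\right) - 47636}{-62171} = \left(2605 - 47636\right) \left(- \frac{1}{62171}\right) = \left(-45031\right) \left(- \frac{1}{62171}\right) = \frac{45031}{62171}$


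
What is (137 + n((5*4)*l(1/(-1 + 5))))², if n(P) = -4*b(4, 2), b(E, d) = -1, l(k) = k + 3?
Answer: 19881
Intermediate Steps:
l(k) = 3 + k
n(P) = 4 (n(P) = -4*(-1) = 4)
(137 + n((5*4)*l(1/(-1 + 5))))² = (137 + 4)² = 141² = 19881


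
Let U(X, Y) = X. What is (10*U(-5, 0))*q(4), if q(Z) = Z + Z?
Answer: -400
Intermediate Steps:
q(Z) = 2*Z
(10*U(-5, 0))*q(4) = (10*(-5))*(2*4) = -50*8 = -400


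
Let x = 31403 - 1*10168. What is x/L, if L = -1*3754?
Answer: -21235/3754 ≈ -5.6566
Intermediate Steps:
L = -3754
x = 21235 (x = 31403 - 10168 = 21235)
x/L = 21235/(-3754) = 21235*(-1/3754) = -21235/3754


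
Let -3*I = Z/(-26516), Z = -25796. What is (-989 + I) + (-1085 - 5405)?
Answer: -148741322/19887 ≈ -7479.3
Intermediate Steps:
I = -6449/19887 (I = -(-25796)/(3*(-26516)) = -(-25796)*(-1)/(3*26516) = -⅓*6449/6629 = -6449/19887 ≈ -0.32428)
(-989 + I) + (-1085 - 5405) = (-989 - 6449/19887) + (-1085 - 5405) = -19674692/19887 - 6490 = -148741322/19887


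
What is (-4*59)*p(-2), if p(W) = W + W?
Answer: 944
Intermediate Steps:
p(W) = 2*W
(-4*59)*p(-2) = (-4*59)*(2*(-2)) = -236*(-4) = 944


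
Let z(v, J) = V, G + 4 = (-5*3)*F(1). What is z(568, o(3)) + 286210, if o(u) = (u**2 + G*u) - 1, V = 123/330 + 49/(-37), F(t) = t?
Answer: 1164870827/4070 ≈ 2.8621e+5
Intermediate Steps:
G = -19 (G = -4 - 5*3*1 = -4 - 15*1 = -4 - 15 = -19)
V = -3873/4070 (V = 123*(1/330) + 49*(-1/37) = 41/110 - 49/37 = -3873/4070 ≈ -0.95160)
o(u) = -1 + u**2 - 19*u (o(u) = (u**2 - 19*u) - 1 = -1 + u**2 - 19*u)
z(v, J) = -3873/4070
z(568, o(3)) + 286210 = -3873/4070 + 286210 = 1164870827/4070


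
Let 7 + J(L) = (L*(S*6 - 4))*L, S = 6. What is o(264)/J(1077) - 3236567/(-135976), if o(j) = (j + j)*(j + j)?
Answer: 120171898836991/5047119230696 ≈ 23.810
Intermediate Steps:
J(L) = -7 + 32*L**2 (J(L) = -7 + (L*(6*6 - 4))*L = -7 + (L*(36 - 4))*L = -7 + (L*32)*L = -7 + (32*L)*L = -7 + 32*L**2)
o(j) = 4*j**2 (o(j) = (2*j)*(2*j) = 4*j**2)
o(264)/J(1077) - 3236567/(-135976) = (4*264**2)/(-7 + 32*1077**2) - 3236567/(-135976) = (4*69696)/(-7 + 32*1159929) - 3236567*(-1/135976) = 278784/(-7 + 37117728) + 3236567/135976 = 278784/37117721 + 3236567/135976 = 120171898836991/5047119230696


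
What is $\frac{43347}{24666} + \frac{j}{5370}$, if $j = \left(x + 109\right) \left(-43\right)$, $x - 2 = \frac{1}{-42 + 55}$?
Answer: $\frac{249082133}{286988910} \approx 0.86792$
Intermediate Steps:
$x = \frac{27}{13}$ ($x = 2 + \frac{1}{-42 + 55} = 2 + \frac{1}{13} = \frac{27}{13} \approx 2.0769$)
$j = - \frac{62092}{13}$ ($j = \left(\frac{27}{13} + 109\right) \left(-43\right) = \frac{1444}{13} \left(-43\right) = - \frac{62092}{13} \approx -4776.3$)
$\frac{43347}{24666} + \frac{j}{5370} = \frac{43347}{24666} - \frac{62092}{13 \cdot 5370} = 43347 \cdot \frac{1}{24666} - \frac{31046}{34905} = \frac{14449}{8222} - \frac{31046}{34905} = \frac{249082133}{286988910}$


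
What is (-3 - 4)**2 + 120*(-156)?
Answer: -18671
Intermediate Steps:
(-3 - 4)**2 + 120*(-156) = (-7)**2 - 18720 = 49 - 18720 = -18671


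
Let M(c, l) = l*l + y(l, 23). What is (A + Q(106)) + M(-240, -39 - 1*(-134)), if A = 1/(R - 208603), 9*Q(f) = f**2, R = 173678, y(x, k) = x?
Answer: 3259061291/314325 ≈ 10368.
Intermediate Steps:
M(c, l) = l + l**2 (M(c, l) = l*l + l = l**2 + l = l + l**2)
Q(f) = f**2/9
A = -1/34925 (A = 1/(173678 - 208603) = 1/(-34925) = -1/34925 ≈ -2.8633e-5)
(A + Q(106)) + M(-240, -39 - 1*(-134)) = (-1/34925 + (1/9)*106**2) + (-39 - 1*(-134))*(1 + (-39 - 1*(-134))) = (-1/34925 + (1/9)*11236) + (-39 + 134)*(1 + (-39 + 134)) = (-1/34925 + 11236/9) + 95*(1 + 95) = 392417291/314325 + 95*96 = 392417291/314325 + 9120 = 3259061291/314325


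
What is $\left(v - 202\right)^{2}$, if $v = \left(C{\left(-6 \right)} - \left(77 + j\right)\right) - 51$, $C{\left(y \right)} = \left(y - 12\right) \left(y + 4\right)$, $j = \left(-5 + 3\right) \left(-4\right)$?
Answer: $91204$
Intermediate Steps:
$j = 8$ ($j = \left(-2\right) \left(-4\right) = 8$)
$C{\left(y \right)} = \left(-12 + y\right) \left(4 + y\right)$
$v = -100$ ($v = \left(\left(-48 + \left(-6\right)^{2} - -48\right) - 85\right) - 51 = \left(\left(-48 + 36 + 48\right) - 85\right) - 51 = \left(36 - 85\right) - 51 = -49 - 51 = -100$)
$\left(v - 202\right)^{2} = \left(-100 - 202\right)^{2} = \left(-302\right)^{2} = 91204$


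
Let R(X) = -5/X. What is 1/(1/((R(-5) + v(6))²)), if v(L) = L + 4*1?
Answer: 121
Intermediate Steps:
v(L) = 4 + L (v(L) = L + 4 = 4 + L)
1/(1/((R(-5) + v(6))²)) = 1/(1/((-5/(-5) + (4 + 6))²)) = 1/(1/((-5*(-⅕) + 10)²)) = 1/(1/((1 + 10)²)) = 1/(1/(11²)) = 1/(1/121) = 121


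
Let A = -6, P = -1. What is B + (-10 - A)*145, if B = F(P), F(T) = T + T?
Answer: -582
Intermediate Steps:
F(T) = 2*T
B = -2 (B = 2*(-1) = -2)
B + (-10 - A)*145 = -2 + (-10 - (-6))*145 = -2 + (-10 - 1*(-6))*145 = -2 + (-10 + 6)*145 = -2 - 4*145 = -2 - 580 = -582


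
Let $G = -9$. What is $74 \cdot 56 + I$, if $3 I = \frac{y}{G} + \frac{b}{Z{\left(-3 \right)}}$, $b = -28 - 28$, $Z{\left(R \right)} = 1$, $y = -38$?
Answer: $\frac{111422}{27} \approx 4126.7$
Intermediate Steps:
$b = -56$
$I = - \frac{466}{27}$ ($I = \frac{- \frac{38}{-9} - \frac{56}{1}}{3} = \frac{\left(-38\right) \left(- \frac{1}{9}\right) - 56}{3} = \frac{\frac{38}{9} - 56}{3} = \frac{1}{3} \left(- \frac{466}{9}\right) = - \frac{466}{27} \approx -17.259$)
$74 \cdot 56 + I = 74 \cdot 56 - \frac{466}{27} = 4144 - \frac{466}{27} = \frac{111422}{27}$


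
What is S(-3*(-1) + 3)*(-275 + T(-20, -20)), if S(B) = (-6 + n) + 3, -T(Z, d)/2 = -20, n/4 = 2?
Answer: -1175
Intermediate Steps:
n = 8 (n = 4*2 = 8)
T(Z, d) = 40 (T(Z, d) = -2*(-20) = 40)
S(B) = 5 (S(B) = (-6 + 8) + 3 = 2 + 3 = 5)
S(-3*(-1) + 3)*(-275 + T(-20, -20)) = 5*(-275 + 40) = 5*(-235) = -1175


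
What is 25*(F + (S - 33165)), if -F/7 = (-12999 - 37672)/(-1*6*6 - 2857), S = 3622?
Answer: -2145564900/2893 ≈ -7.4164e+5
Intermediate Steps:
F = -354697/2893 (F = -7*(-12999 - 37672)/(-1*6*6 - 2857) = -(-354697)/(-6*6 - 2857) = -(-354697)/(-36 - 2857) = -(-354697)/(-2893) = -(-354697)*(-1)/2893 = -7*50671/2893 = -354697/2893 ≈ -122.61)
25*(F + (S - 33165)) = 25*(-354697/2893 + (3622 - 33165)) = 25*(-354697/2893 - 29543) = 25*(-85822596/2893) = -2145564900/2893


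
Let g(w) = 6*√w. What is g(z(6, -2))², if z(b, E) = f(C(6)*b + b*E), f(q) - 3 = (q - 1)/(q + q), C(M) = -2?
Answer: 507/4 ≈ 126.75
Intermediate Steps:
f(q) = 3 + (-1 + q)/(2*q) (f(q) = 3 + (q - 1)/(q + q) = 3 + (-1 + q)/((2*q)) = 3 + (-1 + q)*(1/(2*q)) = 3 + (-1 + q)/(2*q))
z(b, E) = (-1 - 14*b + 7*E*b)/(2*(-2*b + E*b)) (z(b, E) = (-1 + 7*(-2*b + b*E))/(2*(-2*b + b*E)) = (-1 + 7*(-2*b + E*b))/(2*(-2*b + E*b)) = (-1 + (-14*b + 7*E*b))/(2*(-2*b + E*b)) = (-1 - 14*b + 7*E*b)/(2*(-2*b + E*b)))
g(z(6, -2))² = (6*√((½)*(-1 + 7*6*(-2 - 2))/(6*(-2 - 2))))² = (6*√((½)*(⅙)*(-1 + 7*6*(-4))/(-4)))² = (6*√((½)*(⅙)*(-¼)*(-1 - 168)))² = (6*√((½)*(⅙)*(-¼)*(-169)))² = (6*√(169/48))² = (6*(13*√3/12))² = (13*√3/2)² = 507/4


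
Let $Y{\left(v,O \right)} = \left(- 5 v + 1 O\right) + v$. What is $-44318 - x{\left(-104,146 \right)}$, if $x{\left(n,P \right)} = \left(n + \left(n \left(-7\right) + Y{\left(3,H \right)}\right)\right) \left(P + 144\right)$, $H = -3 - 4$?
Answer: $-219768$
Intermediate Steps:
$H = -7$ ($H = -3 - 4 = -7$)
$Y{\left(v,O \right)} = O - 4 v$ ($Y{\left(v,O \right)} = \left(- 5 v + O\right) + v = \left(O - 5 v\right) + v = O - 4 v$)
$x{\left(n,P \right)} = \left(-19 - 6 n\right) \left(144 + P\right)$ ($x{\left(n,P \right)} = \left(n + \left(n \left(-7\right) - 19\right)\right) \left(P + 144\right) = \left(n - \left(19 + 7 n\right)\right) \left(144 + P\right) = \left(-19 - 6 n\right) \left(144 + P\right)$)
$-44318 - x{\left(-104,146 \right)} = -44318 - \left(-2736 - -89856 - 2774 - 876 \left(-104\right)\right) = -44318 - \left(-2736 + 89856 - 2774 + 91104\right) = -44318 - 175450 = -219768$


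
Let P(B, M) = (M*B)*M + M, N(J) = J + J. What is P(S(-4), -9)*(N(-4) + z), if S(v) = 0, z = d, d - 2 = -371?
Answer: 3393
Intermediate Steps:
N(J) = 2*J
d = -369 (d = 2 - 371 = -369)
z = -369
P(B, M) = M + B*M² (P(B, M) = (B*M)*M + M = B*M² + M = M + B*M²)
P(S(-4), -9)*(N(-4) + z) = (-9*(1 + 0*(-9)))*(2*(-4) - 369) = (-9*(1 + 0))*(-8 - 369) = -9*1*(-377) = -9*(-377) = 3393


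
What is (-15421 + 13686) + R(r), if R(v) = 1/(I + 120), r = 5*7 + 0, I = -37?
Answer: -144004/83 ≈ -1735.0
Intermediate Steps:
r = 35 (r = 35 + 0 = 35)
R(v) = 1/83 (R(v) = 1/(-37 + 120) = 1/83)
(-15421 + 13686) + R(r) = (-15421 + 13686) + 1/83 = -1735 + 1/83 = -144004/83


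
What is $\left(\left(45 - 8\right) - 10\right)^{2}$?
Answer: $729$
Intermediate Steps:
$\left(\left(45 - 8\right) - 10\right)^{2} = \left(37 - 10\right)^{2} = 27^{2} = 729$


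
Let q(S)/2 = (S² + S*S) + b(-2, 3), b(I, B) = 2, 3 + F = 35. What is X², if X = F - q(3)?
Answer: 64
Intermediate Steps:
F = 32 (F = -3 + 35 = 32)
q(S) = 4 + 4*S² (q(S) = 2*((S² + S*S) + 2) = 2*((S² + S²) + 2) = 2*(2*S² + 2) = 2*(2 + 2*S²) = 4 + 4*S²)
X = -8 (X = 32 - (4 + 4*3²) = 32 - (4 + 4*9) = 32 - (4 + 36) = 32 - 1*40 = 32 - 40 = -8)
X² = (-8)² = 64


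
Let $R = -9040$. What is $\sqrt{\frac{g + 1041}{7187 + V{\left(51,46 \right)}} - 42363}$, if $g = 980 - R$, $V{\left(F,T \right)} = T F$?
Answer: $\frac{3 i \sqrt{427751448866}}{9533} \approx 205.82 i$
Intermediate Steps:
$V{\left(F,T \right)} = F T$
$g = 10020$ ($g = 980 - -9040 = 980 + 9040 = 10020$)
$\sqrt{\frac{g + 1041}{7187 + V{\left(51,46 \right)}} - 42363} = \sqrt{\frac{10020 + 1041}{7187 + 51 \cdot 46} - 42363} = \sqrt{\frac{11061}{7187 + 2346} - 42363} = \sqrt{\frac{11061}{9533} - 42363} = \sqrt{- \frac{403835418}{9533}} = \frac{3 i \sqrt{427751448866}}{9533}$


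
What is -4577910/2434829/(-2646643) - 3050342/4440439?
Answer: -19656759105773381584/28614735663022331633 ≈ -0.68694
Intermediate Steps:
-4577910/2434829/(-2646643) - 3050342/4440439 = -4577910*1/2434829*(-1/2646643) - 3050342*1/4440439 = -4577910/2434829*(-1/2646643) - 3050342/4440439 = 4577910/6444123129047 - 3050342/4440439 = -19656759105773381584/28614735663022331633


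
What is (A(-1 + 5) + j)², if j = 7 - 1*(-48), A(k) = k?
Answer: 3481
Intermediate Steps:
j = 55 (j = 7 + 48 = 55)
(A(-1 + 5) + j)² = ((-1 + 5) + 55)² = (4 + 55)² = 59² = 3481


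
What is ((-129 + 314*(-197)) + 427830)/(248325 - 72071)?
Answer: 365843/176254 ≈ 2.0757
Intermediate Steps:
((-129 + 314*(-197)) + 427830)/(248325 - 72071) = ((-129 - 61858) + 427830)/176254 = (-61987 + 427830)*(1/176254) = 365843*(1/176254) = 365843/176254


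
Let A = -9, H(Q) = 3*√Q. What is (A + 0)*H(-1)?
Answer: -27*I ≈ -27.0*I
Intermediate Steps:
(A + 0)*H(-1) = (-9 + 0)*(3*√(-1)) = -27*I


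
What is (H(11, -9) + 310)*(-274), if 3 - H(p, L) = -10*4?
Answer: -96722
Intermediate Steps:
H(p, L) = 43 (H(p, L) = 3 - (-10)*4 = 3 - 1*(-40) = 3 + 40 = 43)
(H(11, -9) + 310)*(-274) = (43 + 310)*(-274) = 353*(-274) = -96722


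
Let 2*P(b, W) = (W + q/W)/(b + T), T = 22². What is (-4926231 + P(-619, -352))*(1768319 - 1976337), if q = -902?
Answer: 2213448014026961/2160 ≈ 1.0247e+12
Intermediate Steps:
T = 484
P(b, W) = (W - 902/W)/(2*(484 + b)) (P(b, W) = ((W - 902/W)/(b + 484))/2 = ((W - 902/W)/(484 + b))/2 = (W - 902/W)/(2*(484 + b)))
(-4926231 + P(-619, -352))*(1768319 - 1976337) = (-4926231 + (½)*(-902 + (-352)²)/(-352*(484 - 619)))*(1768319 - 1976337) = (-4926231 + (½)*(-1/352)*(-902 + 123904)/(-135))*(-208018) = (-4926231 + (½)*(-1/352)*(-1/135)*123002)*(-208018) = (-4926231 + 5591/4320)*(-208018) = -21281312329/4320*(-208018) = 2213448014026961/2160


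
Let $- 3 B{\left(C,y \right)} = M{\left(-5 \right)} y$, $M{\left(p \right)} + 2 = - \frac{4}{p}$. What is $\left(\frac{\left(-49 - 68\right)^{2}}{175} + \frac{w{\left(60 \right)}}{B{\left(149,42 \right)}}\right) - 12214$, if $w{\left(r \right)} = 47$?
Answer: $- \frac{25479257}{2100} \approx -12133.0$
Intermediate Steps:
$M{\left(p \right)} = -2 - \frac{4}{p}$
$B{\left(C,y \right)} = \frac{2 y}{5}$ ($B{\left(C,y \right)} = - \frac{\left(-2 - \frac{4}{-5}\right) y}{3} = - \frac{\left(-2 - - \frac{4}{5}\right) y}{3} = - \frac{\left(-2 + \frac{4}{5}\right) y}{3} = - \frac{\left(- \frac{6}{5}\right) y}{3} = \frac{2 y}{5}$)
$\left(\frac{\left(-49 - 68\right)^{2}}{175} + \frac{w{\left(60 \right)}}{B{\left(149,42 \right)}}\right) - 12214 = \left(\frac{\left(-49 - 68\right)^{2}}{175} + \frac{47}{\frac{2}{5} \cdot 42}\right) - 12214 = \left(\left(-117\right)^{2} \cdot \frac{1}{175} + \frac{47}{\frac{84}{5}}\right) - 12214 = \left(13689 \cdot \frac{1}{175} + 47 \cdot \frac{5}{84}\right) - 12214 = \left(\frac{13689}{175} + \frac{235}{84}\right) - 12214 = \frac{170143}{2100} - 12214 = - \frac{25479257}{2100}$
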